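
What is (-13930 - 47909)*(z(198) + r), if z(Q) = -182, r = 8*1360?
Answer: -661553622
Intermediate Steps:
r = 10880
(-13930 - 47909)*(z(198) + r) = (-13930 - 47909)*(-182 + 10880) = -61839*10698 = -661553622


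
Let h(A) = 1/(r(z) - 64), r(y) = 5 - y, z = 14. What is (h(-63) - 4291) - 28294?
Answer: -2378706/73 ≈ -32585.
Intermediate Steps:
h(A) = -1/73 (h(A) = 1/((5 - 1*14) - 64) = 1/((5 - 14) - 64) = 1/(-9 - 64) = 1/(-73) = -1/73)
(h(-63) - 4291) - 28294 = (-1/73 - 4291) - 28294 = -313244/73 - 28294 = -2378706/73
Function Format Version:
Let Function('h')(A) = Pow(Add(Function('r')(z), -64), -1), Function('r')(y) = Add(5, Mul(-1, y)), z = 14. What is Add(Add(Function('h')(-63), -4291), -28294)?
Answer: Rational(-2378706, 73) ≈ -32585.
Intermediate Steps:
Function('h')(A) = Rational(-1, 73) (Function('h')(A) = Pow(Add(Add(5, Mul(-1, 14)), -64), -1) = Pow(Add(Add(5, -14), -64), -1) = Pow(Add(-9, -64), -1) = Pow(-73, -1) = Rational(-1, 73))
Add(Add(Function('h')(-63), -4291), -28294) = Add(Add(Rational(-1, 73), -4291), -28294) = Add(Rational(-313244, 73), -28294) = Rational(-2378706, 73)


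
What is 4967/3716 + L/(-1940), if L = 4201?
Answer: -746867/901130 ≈ -0.82881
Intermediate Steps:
4967/3716 + L/(-1940) = 4967/3716 + 4201/(-1940) = 4967*(1/3716) + 4201*(-1/1940) = 4967/3716 - 4201/1940 = -746867/901130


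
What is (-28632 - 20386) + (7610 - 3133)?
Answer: -44541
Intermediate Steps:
(-28632 - 20386) + (7610 - 3133) = -49018 + 4477 = -44541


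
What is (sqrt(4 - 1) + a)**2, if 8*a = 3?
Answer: 201/64 + 3*sqrt(3)/4 ≈ 4.4397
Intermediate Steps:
a = 3/8 (a = (1/8)*3 = 3/8 ≈ 0.37500)
(sqrt(4 - 1) + a)**2 = (sqrt(4 - 1) + 3/8)**2 = (sqrt(3) + 3/8)**2 = (3/8 + sqrt(3))**2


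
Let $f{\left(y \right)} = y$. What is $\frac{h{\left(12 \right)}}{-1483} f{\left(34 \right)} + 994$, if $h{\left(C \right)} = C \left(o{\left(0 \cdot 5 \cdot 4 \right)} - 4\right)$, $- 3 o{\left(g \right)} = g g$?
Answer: $\frac{1475734}{1483} \approx 995.1$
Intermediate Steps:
$o{\left(g \right)} = - \frac{g^{2}}{3}$ ($o{\left(g \right)} = - \frac{g g}{3} = - \frac{g^{2}}{3}$)
$h{\left(C \right)} = - 4 C$ ($h{\left(C \right)} = C \left(- \frac{\left(0 \cdot 5 \cdot 4\right)^{2}}{3} - 4\right) = C \left(- \frac{\left(0 \cdot 4\right)^{2}}{3} - 4\right) = C \left(- \frac{0^{2}}{3} - 4\right) = C \left(\left(- \frac{1}{3}\right) 0 - 4\right) = C \left(0 - 4\right) = C \left(-4\right) = - 4 C$)
$\frac{h{\left(12 \right)}}{-1483} f{\left(34 \right)} + 994 = \frac{\left(-4\right) 12}{-1483} \cdot 34 + 994 = \left(-48\right) \left(- \frac{1}{1483}\right) 34 + 994 = \frac{48}{1483} \cdot 34 + 994 = \frac{1632}{1483} + 994 = \frac{1475734}{1483}$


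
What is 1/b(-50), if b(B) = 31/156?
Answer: 156/31 ≈ 5.0323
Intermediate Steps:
b(B) = 31/156 (b(B) = 31*(1/156) = 31/156)
1/b(-50) = 1/(31/156) = 156/31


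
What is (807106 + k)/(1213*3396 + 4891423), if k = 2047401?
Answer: 2854507/9010771 ≈ 0.31679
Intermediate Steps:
(807106 + k)/(1213*3396 + 4891423) = (807106 + 2047401)/(1213*3396 + 4891423) = 2854507/(4119348 + 4891423) = 2854507/9010771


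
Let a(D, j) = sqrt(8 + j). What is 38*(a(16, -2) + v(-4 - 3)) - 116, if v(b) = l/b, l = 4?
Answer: -964/7 + 38*sqrt(6) ≈ -44.634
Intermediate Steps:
v(b) = 4/b
38*(a(16, -2) + v(-4 - 3)) - 116 = 38*(sqrt(8 - 2) + 4/(-4 - 3)) - 116 = 38*(sqrt(6) + 4/(-7)) - 116 = 38*(sqrt(6) + 4*(-1/7)) - 116 = 38*(sqrt(6) - 4/7) - 116 = 38*(-4/7 + sqrt(6)) - 116 = (-152/7 + 38*sqrt(6)) - 116 = -964/7 + 38*sqrt(6)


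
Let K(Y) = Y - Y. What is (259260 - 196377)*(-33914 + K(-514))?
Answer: -2132614062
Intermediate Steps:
K(Y) = 0
(259260 - 196377)*(-33914 + K(-514)) = (259260 - 196377)*(-33914 + 0) = 62883*(-33914) = -2132614062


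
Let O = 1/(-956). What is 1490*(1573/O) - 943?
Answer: -2240645063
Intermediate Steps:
O = -1/956 ≈ -0.0010460
1490*(1573/O) - 943 = 1490*(1573/(-1/956)) - 943 = 1490*(1573*(-956)) - 943 = 1490*(-1503788) - 943 = -2240644120 - 943 = -2240645063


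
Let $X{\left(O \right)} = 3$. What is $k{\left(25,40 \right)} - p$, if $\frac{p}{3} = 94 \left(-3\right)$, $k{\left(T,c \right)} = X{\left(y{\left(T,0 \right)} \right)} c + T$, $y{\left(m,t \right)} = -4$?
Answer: $991$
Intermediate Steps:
$k{\left(T,c \right)} = T + 3 c$ ($k{\left(T,c \right)} = 3 c + T = T + 3 c$)
$p = -846$ ($p = 3 \cdot 94 \left(-3\right) = 3 \left(-282\right) = -846$)
$k{\left(25,40 \right)} - p = \left(25 + 3 \cdot 40\right) - -846 = \left(25 + 120\right) + 846 = 145 + 846 = 991$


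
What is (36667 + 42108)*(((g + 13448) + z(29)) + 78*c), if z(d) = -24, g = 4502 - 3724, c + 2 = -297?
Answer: -718428000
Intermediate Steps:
c = -299 (c = -2 - 297 = -299)
g = 778
(36667 + 42108)*(((g + 13448) + z(29)) + 78*c) = (36667 + 42108)*(((778 + 13448) - 24) + 78*(-299)) = 78775*((14226 - 24) - 23322) = 78775*(14202 - 23322) = 78775*(-9120) = -718428000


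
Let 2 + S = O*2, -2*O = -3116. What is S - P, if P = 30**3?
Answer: -23886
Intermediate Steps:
O = 1558 (O = -1/2*(-3116) = 1558)
P = 27000
S = 3114 (S = -2 + 1558*2 = -2 + 3116 = 3114)
S - P = 3114 - 1*27000 = 3114 - 27000 = -23886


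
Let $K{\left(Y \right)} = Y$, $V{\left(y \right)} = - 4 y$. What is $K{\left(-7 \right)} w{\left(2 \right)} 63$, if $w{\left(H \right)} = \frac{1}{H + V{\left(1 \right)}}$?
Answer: $\frac{441}{2} \approx 220.5$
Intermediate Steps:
$w{\left(H \right)} = \frac{1}{-4 + H}$ ($w{\left(H \right)} = \frac{1}{H - 4} = \frac{1}{-4 + H}$)
$K{\left(-7 \right)} w{\left(2 \right)} 63 = - \frac{7}{-4 + 2} \cdot 63 = - \frac{7}{-2} \cdot 63 = \left(-7\right) \left(- \frac{1}{2}\right) 63 = \frac{7}{2} \cdot 63 = \frac{441}{2}$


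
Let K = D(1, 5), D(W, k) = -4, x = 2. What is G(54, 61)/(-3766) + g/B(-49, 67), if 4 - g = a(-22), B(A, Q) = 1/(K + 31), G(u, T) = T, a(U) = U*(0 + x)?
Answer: 4880675/3766 ≈ 1296.0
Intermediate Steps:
a(U) = 2*U (a(U) = U*(0 + 2) = U*2 = 2*U)
K = -4
B(A, Q) = 1/27 (B(A, Q) = 1/(-4 + 31) = 1/27)
g = 48 (g = 4 - 2*(-22) = 4 - 1*(-44) = 4 + 44 = 48)
G(54, 61)/(-3766) + g/B(-49, 67) = 61/(-3766) + 48/(1/27) = 61*(-1/3766) + 48*27 = -61/3766 + 1296 = 4880675/3766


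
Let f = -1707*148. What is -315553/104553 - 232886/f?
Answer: -9228519625/4402308618 ≈ -2.0963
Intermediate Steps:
f = -252636
-315553/104553 - 232886/f = -315553/104553 - 232886/(-252636) = -315553*1/104553 - 232886*(-1/252636) = -315553/104553 + 116443/126318 = -9228519625/4402308618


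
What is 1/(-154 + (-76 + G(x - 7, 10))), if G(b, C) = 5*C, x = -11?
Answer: -1/180 ≈ -0.0055556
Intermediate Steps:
1/(-154 + (-76 + G(x - 7, 10))) = 1/(-154 + (-76 + 5*10)) = 1/(-154 + (-76 + 50)) = 1/(-154 - 26) = 1/(-180) = -1/180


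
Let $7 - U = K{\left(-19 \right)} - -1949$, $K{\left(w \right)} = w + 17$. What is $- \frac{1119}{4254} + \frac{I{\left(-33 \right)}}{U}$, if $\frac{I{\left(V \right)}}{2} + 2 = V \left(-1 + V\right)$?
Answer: $- \frac{194997}{137546} \approx -1.4177$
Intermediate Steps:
$K{\left(w \right)} = 17 + w$
$I{\left(V \right)} = -4 + 2 V \left(-1 + V\right)$
$U = -1940$ ($U = 7 - \left(\left(17 - 19\right) - -1949\right) = 7 - \left(-2 + 1949\right) = 7 - 1947 = -1940$)
$- \frac{1119}{4254} + \frac{I{\left(-33 \right)}}{U} = - \frac{1119}{4254} + \frac{-4 - -66 + 2 \left(-33\right)^{2}}{-1940} = \left(-1119\right) \frac{1}{4254} + \left(-4 + 66 + 2 \cdot 1089\right) \left(- \frac{1}{1940}\right) = - \frac{373}{1418} + \left(-4 + 66 + 2178\right) \left(- \frac{1}{1940}\right) = - \frac{373}{1418} + 2240 \left(- \frac{1}{1940}\right) = - \frac{373}{1418} - \frac{112}{97} = - \frac{194997}{137546}$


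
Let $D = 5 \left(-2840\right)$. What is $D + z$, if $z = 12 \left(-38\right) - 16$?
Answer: $-14672$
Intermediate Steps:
$z = -472$ ($z = -456 - 16 = -472$)
$D = -14200$
$D + z = -14200 - 472 = -14672$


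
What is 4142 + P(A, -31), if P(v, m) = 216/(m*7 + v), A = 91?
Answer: 28982/7 ≈ 4140.3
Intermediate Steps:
P(v, m) = 216/(v + 7*m) (P(v, m) = 216/(7*m + v) = 216/(v + 7*m))
4142 + P(A, -31) = 4142 + 216/(91 + 7*(-31)) = 4142 + 216/(91 - 217) = 4142 + 216/(-126) = 4142 + 216*(-1/126) = 4142 - 12/7 = 28982/7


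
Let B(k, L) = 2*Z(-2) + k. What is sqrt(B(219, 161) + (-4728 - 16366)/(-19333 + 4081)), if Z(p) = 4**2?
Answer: sqrt(14677556298)/7626 ≈ 15.887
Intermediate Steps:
Z(p) = 16
B(k, L) = 32 + k (B(k, L) = 2*16 + k = 32 + k)
sqrt(B(219, 161) + (-4728 - 16366)/(-19333 + 4081)) = sqrt((32 + 219) + (-4728 - 16366)/(-19333 + 4081)) = sqrt(251 - 21094/(-15252)) = sqrt(251 - 21094*(-1/15252)) = sqrt(251 + 10547/7626) = sqrt(1924673/7626) = sqrt(14677556298)/7626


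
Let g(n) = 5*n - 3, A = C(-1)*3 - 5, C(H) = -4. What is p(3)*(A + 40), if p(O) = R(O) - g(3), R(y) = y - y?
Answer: -276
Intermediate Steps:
R(y) = 0
A = -17 (A = -4*3 - 5 = -12 - 5 = -17)
g(n) = -3 + 5*n
p(O) = -12 (p(O) = 0 - (-3 + 5*3) = 0 - (-3 + 15) = 0 - 1*12 = 0 - 12 = -12)
p(3)*(A + 40) = -12*(-17 + 40) = -12*23 = -276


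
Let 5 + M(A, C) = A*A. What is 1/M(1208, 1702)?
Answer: 1/1459259 ≈ 6.8528e-7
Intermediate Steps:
M(A, C) = -5 + A² (M(A, C) = -5 + A*A = -5 + A²)
1/M(1208, 1702) = 1/(-5 + 1208²) = 1/(-5 + 1459264) = 1/1459259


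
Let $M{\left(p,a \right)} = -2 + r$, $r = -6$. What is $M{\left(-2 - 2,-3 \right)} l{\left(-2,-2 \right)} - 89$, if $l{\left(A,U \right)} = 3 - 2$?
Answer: $-97$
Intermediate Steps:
$M{\left(p,a \right)} = -8$ ($M{\left(p,a \right)} = -2 - 6 = -8$)
$l{\left(A,U \right)} = 1$
$M{\left(-2 - 2,-3 \right)} l{\left(-2,-2 \right)} - 89 = \left(-8\right) 1 - 89 = -8 - 89 = -97$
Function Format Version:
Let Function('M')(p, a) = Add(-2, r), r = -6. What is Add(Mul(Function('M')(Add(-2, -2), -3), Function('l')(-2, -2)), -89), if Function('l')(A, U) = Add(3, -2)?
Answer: -97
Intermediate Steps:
Function('M')(p, a) = -8 (Function('M')(p, a) = Add(-2, -6) = -8)
Function('l')(A, U) = 1
Add(Mul(Function('M')(Add(-2, -2), -3), Function('l')(-2, -2)), -89) = Add(Mul(-8, 1), -89) = Add(-8, -89) = -97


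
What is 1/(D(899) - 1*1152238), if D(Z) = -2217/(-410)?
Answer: -410/472415363 ≈ -8.6788e-7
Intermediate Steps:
D(Z) = 2217/410 (D(Z) = -2217*(-1/410) = 2217/410)
1/(D(899) - 1*1152238) = 1/(2217/410 - 1*1152238) = 1/(2217/410 - 1152238) = 1/(-472415363/410) = -410/472415363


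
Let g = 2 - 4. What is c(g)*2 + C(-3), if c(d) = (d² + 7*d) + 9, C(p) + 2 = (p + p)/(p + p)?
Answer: -3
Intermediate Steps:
C(p) = -1 (C(p) = -2 + (p + p)/(p + p) = -2 + (2*p)/((2*p)) = -2 + (2*p)*(1/(2*p)) = -2 + 1 = -1)
g = -2
c(d) = 9 + d² + 7*d
c(g)*2 + C(-3) = (9 + (-2)² + 7*(-2))*2 - 1 = (9 + 4 - 14)*2 - 1 = -1*2 - 1 = -2 - 1 = -3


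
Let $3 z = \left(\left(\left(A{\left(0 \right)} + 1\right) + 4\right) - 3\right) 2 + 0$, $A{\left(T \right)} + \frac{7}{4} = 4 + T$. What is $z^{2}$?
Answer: $\frac{289}{36} \approx 8.0278$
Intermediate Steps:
$A{\left(T \right)} = \frac{9}{4} + T$ ($A{\left(T \right)} = - \frac{7}{4} + \left(4 + T\right) = \frac{9}{4} + T$)
$z = \frac{17}{6}$ ($z = \frac{\left(\left(\left(\left(\frac{9}{4} + 0\right) + 1\right) + 4\right) - 3\right) 2 + 0}{3} = \frac{\left(\left(\left(\frac{9}{4} + 1\right) + 4\right) - 3\right) 2 + 0}{3} = \frac{\left(\left(\frac{13}{4} + 4\right) - 3\right) 2 + 0}{3} = \frac{\left(\frac{29}{4} - 3\right) 2 + 0}{3} = \frac{\frac{17}{4} \cdot 2 + 0}{3} = \frac{\frac{17}{2} + 0}{3} = \frac{1}{3} \cdot \frac{17}{2} = \frac{17}{6} \approx 2.8333$)
$z^{2} = \left(\frac{17}{6}\right)^{2} = \frac{289}{36}$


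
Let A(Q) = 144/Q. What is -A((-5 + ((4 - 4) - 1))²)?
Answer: -4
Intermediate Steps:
-A((-5 + ((4 - 4) - 1))²) = -144/((-5 + ((4 - 4) - 1))²) = -144/((-5 + (0 - 1))²) = -144/((-5 - 1)²) = -144/((-6)²) = -144/36 = -1*4 = -4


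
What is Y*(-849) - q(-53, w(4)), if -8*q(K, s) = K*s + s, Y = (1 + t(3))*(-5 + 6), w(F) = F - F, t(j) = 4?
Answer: -4245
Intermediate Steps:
w(F) = 0
Y = 5 (Y = (1 + 4)*(-5 + 6) = 5*1 = 5)
q(K, s) = -s/8 - K*s/8 (q(K, s) = -(K*s + s)/8 = -(s + K*s)/8 = -s/8 - K*s/8)
Y*(-849) - q(-53, w(4)) = 5*(-849) - (-1)*0*(1 - 53)/8 = -4245 - (-1)*0*(-52)/8 = -4245 - 1*0 = -4245 + 0 = -4245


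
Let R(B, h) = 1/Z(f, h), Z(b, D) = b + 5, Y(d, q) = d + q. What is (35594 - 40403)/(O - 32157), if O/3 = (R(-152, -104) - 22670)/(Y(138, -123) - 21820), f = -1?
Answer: 139813660/934820501 ≈ 0.14956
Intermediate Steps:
Z(b, D) = 5 + b
R(B, h) = ¼ (R(B, h) = 1/(5 - 1) = 1/4 = ¼)
O = 272037/87220 (O = 3*((¼ - 22670)/((138 - 123) - 21820)) = 3*(-90679/(4*(15 - 21820))) = 3*(-90679/4/(-21805)) = 3*(-90679/4*(-1/21805)) = 3*(90679/87220) = 272037/87220 ≈ 3.1190)
(35594 - 40403)/(O - 32157) = (35594 - 40403)/(272037/87220 - 32157) = -4809/(-2804461503/87220) = -4809*(-87220/2804461503) = 139813660/934820501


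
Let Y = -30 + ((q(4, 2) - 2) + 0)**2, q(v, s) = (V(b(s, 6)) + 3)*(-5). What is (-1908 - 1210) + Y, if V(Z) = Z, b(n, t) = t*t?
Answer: 35661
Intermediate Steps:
b(n, t) = t**2
q(v, s) = -195 (q(v, s) = (6**2 + 3)*(-5) = (36 + 3)*(-5) = 39*(-5) = -195)
Y = 38779 (Y = -30 + ((-195 - 2) + 0)**2 = -30 + (-197 + 0)**2 = -30 + (-197)**2 = -30 + 38809 = 38779)
(-1908 - 1210) + Y = (-1908 - 1210) + 38779 = -3118 + 38779 = 35661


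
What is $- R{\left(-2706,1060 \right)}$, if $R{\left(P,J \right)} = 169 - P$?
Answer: $-2875$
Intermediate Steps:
$- R{\left(-2706,1060 \right)} = - (169 - -2706) = - (169 + 2706) = \left(-1\right) 2875 = -2875$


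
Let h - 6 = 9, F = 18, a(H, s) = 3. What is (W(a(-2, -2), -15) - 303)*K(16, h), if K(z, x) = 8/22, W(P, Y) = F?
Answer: -1140/11 ≈ -103.64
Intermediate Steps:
W(P, Y) = 18
h = 15 (h = 6 + 9 = 15)
K(z, x) = 4/11 (K(z, x) = 8*(1/22) = 4/11)
(W(a(-2, -2), -15) - 303)*K(16, h) = (18 - 303)*(4/11) = -285*4/11 = -1140/11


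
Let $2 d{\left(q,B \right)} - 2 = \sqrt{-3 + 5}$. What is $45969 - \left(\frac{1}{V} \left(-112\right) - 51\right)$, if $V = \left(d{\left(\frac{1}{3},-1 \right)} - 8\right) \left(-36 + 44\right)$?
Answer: $\frac{4463744}{97} - \frac{14 \sqrt{2}}{97} \approx 46018.0$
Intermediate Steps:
$d{\left(q,B \right)} = 1 + \frac{\sqrt{2}}{2}$ ($d{\left(q,B \right)} = 1 + \frac{\sqrt{-3 + 5}}{2} = 1 + \frac{\sqrt{2}}{2}$)
$V = -56 + 4 \sqrt{2}$ ($V = \left(\left(1 + \frac{\sqrt{2}}{2}\right) - 8\right) \left(-36 + 44\right) = \left(-7 + \frac{\sqrt{2}}{2}\right) 8 = -56 + 4 \sqrt{2} \approx -50.343$)
$45969 - \left(\frac{1}{V} \left(-112\right) - 51\right) = 45969 - \left(\frac{1}{-56 + 4 \sqrt{2}} \left(-112\right) - 51\right) = 45969 - \left(- \frac{112}{-56 + 4 \sqrt{2}} - 51\right) = 45969 - \left(-51 - \frac{112}{-56 + 4 \sqrt{2}}\right) = 45969 + \left(51 + \frac{112}{-56 + 4 \sqrt{2}}\right) = 46020 + \frac{112}{-56 + 4 \sqrt{2}}$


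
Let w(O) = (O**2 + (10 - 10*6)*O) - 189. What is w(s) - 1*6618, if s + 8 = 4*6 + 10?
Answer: -7431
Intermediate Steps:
s = 26 (s = -8 + (4*6 + 10) = -8 + (24 + 10) = -8 + 34 = 26)
w(O) = -189 + O**2 - 50*O (w(O) = (O**2 + (10 - 60)*O) - 189 = (O**2 - 50*O) - 189 = -189 + O**2 - 50*O)
w(s) - 1*6618 = (-189 + 26**2 - 50*26) - 1*6618 = (-189 + 676 - 1300) - 6618 = -813 - 6618 = -7431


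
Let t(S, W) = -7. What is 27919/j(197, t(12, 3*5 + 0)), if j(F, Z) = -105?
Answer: -27919/105 ≈ -265.90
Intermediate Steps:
27919/j(197, t(12, 3*5 + 0)) = 27919/(-105) = 27919*(-1/105) = -27919/105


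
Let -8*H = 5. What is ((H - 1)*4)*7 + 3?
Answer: -85/2 ≈ -42.500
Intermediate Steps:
H = -5/8 (H = -⅛*5 = -5/8 ≈ -0.62500)
((H - 1)*4)*7 + 3 = ((-5/8 - 1)*4)*7 + 3 = -13/8*4*7 + 3 = -13/2*7 + 3 = -91/2 + 3 = -85/2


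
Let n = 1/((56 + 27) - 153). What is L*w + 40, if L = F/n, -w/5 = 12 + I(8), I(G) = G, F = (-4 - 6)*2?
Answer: -139960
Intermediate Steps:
F = -20 (F = -10*2 = -20)
n = -1/70 (n = 1/(83 - 153) = 1/(-70) = -1/70 ≈ -0.014286)
w = -100 (w = -5*(12 + 8) = -5*20 = -100)
L = 1400 (L = -20/(-1/70) = -20*(-70) = 1400)
L*w + 40 = 1400*(-100) + 40 = -140000 + 40 = -139960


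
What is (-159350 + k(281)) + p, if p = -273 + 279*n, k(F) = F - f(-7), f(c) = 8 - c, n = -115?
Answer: -191442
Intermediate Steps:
k(F) = -15 + F (k(F) = F - (8 - 1*(-7)) = F - (8 + 7) = F - 1*15 = F - 15 = -15 + F)
p = -32358 (p = -273 + 279*(-115) = -273 - 32085 = -32358)
(-159350 + k(281)) + p = (-159350 + (-15 + 281)) - 32358 = (-159350 + 266) - 32358 = -159084 - 32358 = -191442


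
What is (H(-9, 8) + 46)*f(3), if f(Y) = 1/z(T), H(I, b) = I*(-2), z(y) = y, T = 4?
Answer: 16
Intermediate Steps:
H(I, b) = -2*I
f(Y) = ¼ (f(Y) = 1/4 = ¼)
(H(-9, 8) + 46)*f(3) = (-2*(-9) + 46)*(¼) = (18 + 46)*(¼) = 64*(¼) = 16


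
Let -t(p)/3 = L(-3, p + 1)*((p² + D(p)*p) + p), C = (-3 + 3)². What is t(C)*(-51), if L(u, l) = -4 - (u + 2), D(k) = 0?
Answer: 0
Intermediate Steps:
L(u, l) = -6 - u (L(u, l) = -4 - (2 + u) = -4 + (-2 - u) = -6 - u)
C = 0 (C = 0² = 0)
t(p) = 9*p + 9*p² (t(p) = -3*(-6 - 1*(-3))*((p² + 0*p) + p) = -3*(-6 + 3)*((p² + 0) + p) = -(-9)*(p² + p) = -(-9)*(p + p²) = -3*(-3*p - 3*p²) = 9*p + 9*p²)
t(C)*(-51) = (9*0*(1 + 0))*(-51) = (9*0*1)*(-51) = 0*(-51) = 0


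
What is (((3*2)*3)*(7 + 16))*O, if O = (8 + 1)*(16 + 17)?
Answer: 122958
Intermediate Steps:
O = 297 (O = 9*33 = 297)
(((3*2)*3)*(7 + 16))*O = (((3*2)*3)*(7 + 16))*297 = ((6*3)*23)*297 = (18*23)*297 = 414*297 = 122958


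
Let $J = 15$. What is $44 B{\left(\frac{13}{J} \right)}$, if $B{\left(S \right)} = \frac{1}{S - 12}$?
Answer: $- \frac{660}{167} \approx -3.9521$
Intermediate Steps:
$B{\left(S \right)} = \frac{1}{-12 + S}$
$44 B{\left(\frac{13}{J} \right)} = \frac{44}{-12 + \frac{13}{15}} = \frac{44}{- \frac{167}{15}} = 44 \left(- \frac{15}{167}\right) = - \frac{660}{167}$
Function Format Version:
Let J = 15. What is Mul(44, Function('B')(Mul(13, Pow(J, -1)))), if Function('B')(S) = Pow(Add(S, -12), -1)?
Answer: Rational(-660, 167) ≈ -3.9521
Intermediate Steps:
Function('B')(S) = Pow(Add(-12, S), -1)
Mul(44, Function('B')(Mul(13, Pow(J, -1)))) = Mul(44, Pow(Add(-12, Mul(13, Pow(15, -1))), -1)) = Mul(44, Pow(Add(-12, Mul(13, Rational(1, 15))), -1)) = Mul(44, Pow(Add(-12, Rational(13, 15)), -1)) = Mul(44, Pow(Rational(-167, 15), -1)) = Mul(44, Rational(-15, 167)) = Rational(-660, 167)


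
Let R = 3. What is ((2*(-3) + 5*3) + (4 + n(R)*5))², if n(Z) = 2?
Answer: 529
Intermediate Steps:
((2*(-3) + 5*3) + (4 + n(R)*5))² = ((2*(-3) + 5*3) + (4 + 2*5))² = ((-6 + 15) + (4 + 10))² = (9 + 14)² = 23² = 529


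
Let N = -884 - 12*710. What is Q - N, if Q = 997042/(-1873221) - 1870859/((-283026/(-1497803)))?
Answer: -582679294870773825/58907805194 ≈ -9.8914e+6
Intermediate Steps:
N = -9404 (N = -884 - 8520 = -9404)
Q = -583233263870818201/58907805194 (Q = 997042*(-1/1873221) - 1870859/((-283026*(-1/1497803))) = -997042/1873221 - 1870859/283026/1497803 = -997042/1873221 - 1870859*1497803/283026 = -997042/1873221 - 2802178222777/283026 = -583233263870818201/58907805194 ≈ -9.9008e+6)
Q - N = -583233263870818201/58907805194 - 1*(-9404) = -583233263870818201/58907805194 + 9404 = -582679294870773825/58907805194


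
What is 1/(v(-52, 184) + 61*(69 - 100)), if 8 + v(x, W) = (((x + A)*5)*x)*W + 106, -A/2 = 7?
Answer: 1/3155647 ≈ 3.1689e-7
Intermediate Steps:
A = -14 (A = -2*7 = -14)
v(x, W) = 98 + W*x*(-70 + 5*x) (v(x, W) = -8 + ((((x - 14)*5)*x)*W + 106) = -8 + ((((-14 + x)*5)*x)*W + 106) = -8 + (((-70 + 5*x)*x)*W + 106) = -8 + ((x*(-70 + 5*x))*W + 106) = -8 + (W*x*(-70 + 5*x) + 106) = -8 + (106 + W*x*(-70 + 5*x)) = 98 + W*x*(-70 + 5*x))
1/(v(-52, 184) + 61*(69 - 100)) = 1/((98 - 70*184*(-52) + 5*184*(-52)²) + 61*(69 - 100)) = 1/((98 + 669760 + 5*184*2704) + 61*(-31)) = 1/((98 + 669760 + 2487680) - 1891) = 1/(3157538 - 1891) = 1/3155647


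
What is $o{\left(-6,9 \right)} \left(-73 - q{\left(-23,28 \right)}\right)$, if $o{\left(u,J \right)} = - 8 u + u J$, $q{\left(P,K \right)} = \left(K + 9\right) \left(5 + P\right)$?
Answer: $-3558$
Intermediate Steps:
$q{\left(P,K \right)} = \left(5 + P\right) \left(9 + K\right)$ ($q{\left(P,K \right)} = \left(9 + K\right) \left(5 + P\right) = \left(5 + P\right) \left(9 + K\right)$)
$o{\left(u,J \right)} = - 8 u + J u$
$o{\left(-6,9 \right)} \left(-73 - q{\left(-23,28 \right)}\right) = - 6 \left(-8 + 9\right) \left(-73 - \left(45 + 5 \cdot 28 + 9 \left(-23\right) + 28 \left(-23\right)\right)\right) = \left(-6\right) 1 \left(-73 - \left(45 + 140 - 207 - 644\right)\right) = - 6 \left(-73 - -666\right) = - 6 \left(-73 + 666\right) = \left(-6\right) 593 = -3558$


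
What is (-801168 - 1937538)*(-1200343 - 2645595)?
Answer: 10532893476228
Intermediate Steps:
(-801168 - 1937538)*(-1200343 - 2645595) = -2738706*(-3845938) = 10532893476228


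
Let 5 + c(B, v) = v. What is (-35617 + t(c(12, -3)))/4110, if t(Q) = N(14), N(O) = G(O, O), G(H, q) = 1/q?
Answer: -498637/57540 ≈ -8.6659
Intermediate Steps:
c(B, v) = -5 + v
N(O) = 1/O
t(Q) = 1/14
(-35617 + t(c(12, -3)))/4110 = (-35617 + 1/14)/4110 = -498637/14*1/4110 = -498637/57540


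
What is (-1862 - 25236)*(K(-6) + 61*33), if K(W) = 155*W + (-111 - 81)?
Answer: -24144318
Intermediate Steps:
K(W) = -192 + 155*W (K(W) = 155*W - 192 = -192 + 155*W)
(-1862 - 25236)*(K(-6) + 61*33) = (-1862 - 25236)*((-192 + 155*(-6)) + 61*33) = -27098*((-192 - 930) + 2013) = -27098*(-1122 + 2013) = -27098*891 = -24144318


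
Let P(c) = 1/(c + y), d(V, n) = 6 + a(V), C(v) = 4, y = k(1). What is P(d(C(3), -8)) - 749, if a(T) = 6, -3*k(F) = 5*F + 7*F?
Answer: -5991/8 ≈ -748.88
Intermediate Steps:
k(F) = -4*F (k(F) = -(5*F + 7*F)/3 = -4*F)
y = -4 (y = -4*1 = -4)
d(V, n) = 12 (d(V, n) = 6 + 6 = 12)
P(c) = 1/(-4 + c) (P(c) = 1/(c - 4) = 1/(-4 + c))
P(d(C(3), -8)) - 749 = 1/(-4 + 12) - 749 = 1/8 - 749 = ⅛ - 749 = -5991/8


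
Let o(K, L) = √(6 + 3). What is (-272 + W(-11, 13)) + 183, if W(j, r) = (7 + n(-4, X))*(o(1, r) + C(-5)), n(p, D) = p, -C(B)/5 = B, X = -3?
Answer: -5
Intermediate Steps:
C(B) = -5*B
o(K, L) = 3 (o(K, L) = √9 = 3)
W(j, r) = 84 (W(j, r) = (7 - 4)*(3 - 5*(-5)) = 3*(3 + 25) = 3*28 = 84)
(-272 + W(-11, 13)) + 183 = (-272 + 84) + 183 = -188 + 183 = -5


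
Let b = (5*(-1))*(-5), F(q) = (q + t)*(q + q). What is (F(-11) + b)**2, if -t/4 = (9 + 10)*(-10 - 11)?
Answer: 1214174025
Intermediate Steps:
t = 1596 (t = -4*(9 + 10)*(-10 - 11) = -76*(-21) = -4*(-399) = 1596)
F(q) = 2*q*(1596 + q) (F(q) = (q + 1596)*(q + q) = (1596 + q)*(2*q) = 2*q*(1596 + q))
b = 25 (b = -5*(-5) = 25)
(F(-11) + b)**2 = (2*(-11)*(1596 - 11) + 25)**2 = (2*(-11)*1585 + 25)**2 = (-34870 + 25)**2 = (-34845)**2 = 1214174025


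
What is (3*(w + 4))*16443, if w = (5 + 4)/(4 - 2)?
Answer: 838593/2 ≈ 4.1930e+5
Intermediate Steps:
w = 9/2 ≈ 4.5000
(3*(w + 4))*16443 = (3*(9/2 + 4))*16443 = (3*(17/2))*16443 = (51/2)*16443 = 838593/2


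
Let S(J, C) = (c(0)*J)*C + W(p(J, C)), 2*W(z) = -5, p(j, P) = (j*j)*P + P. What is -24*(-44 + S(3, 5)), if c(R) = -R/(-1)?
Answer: 1116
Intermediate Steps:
c(R) = R (c(R) = -R*(-1) = R)
p(j, P) = P + P*j² (p(j, P) = j²*P + P = P*j² + P = P + P*j²)
W(z) = -5/2 (W(z) = (½)*(-5) = -5/2)
S(J, C) = -5/2 (S(J, C) = (0*J)*C - 5/2 = 0*C - 5/2 = 0 - 5/2 = -5/2)
-24*(-44 + S(3, 5)) = -24*(-44 - 5/2) = -24*(-93/2) = 1116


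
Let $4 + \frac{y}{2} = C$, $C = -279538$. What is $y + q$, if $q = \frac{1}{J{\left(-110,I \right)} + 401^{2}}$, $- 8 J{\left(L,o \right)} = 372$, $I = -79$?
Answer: $- \frac{179750537754}{321509} \approx -5.5908 \cdot 10^{5}$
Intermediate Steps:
$J{\left(L,o \right)} = - \frac{93}{2}$ ($J{\left(L,o \right)} = \left(- \frac{1}{8}\right) 372 = - \frac{93}{2}$)
$y = -559084$ ($y = -8 + 2 \left(-279538\right) = -8 - 559076 = -559084$)
$q = \frac{2}{321509}$ ($q = \frac{1}{- \frac{93}{2} + 401^{2}} = \frac{1}{- \frac{93}{2} + 160801} = \frac{1}{\frac{321509}{2}} = \frac{2}{321509} \approx 6.2207 \cdot 10^{-6}$)
$y + q = -559084 + \frac{2}{321509} = - \frac{179750537754}{321509}$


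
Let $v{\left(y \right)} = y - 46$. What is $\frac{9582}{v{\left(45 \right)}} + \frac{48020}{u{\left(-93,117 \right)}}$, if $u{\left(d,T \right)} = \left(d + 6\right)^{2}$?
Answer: $- \frac{72478138}{7569} \approx -9575.7$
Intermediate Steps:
$u{\left(d,T \right)} = \left(6 + d\right)^{2}$
$v{\left(y \right)} = -46 + y$
$\frac{9582}{v{\left(45 \right)}} + \frac{48020}{u{\left(-93,117 \right)}} = \frac{9582}{-46 + 45} + \frac{48020}{\left(6 - 93\right)^{2}} = \frac{9582}{-1} + \frac{48020}{\left(-87\right)^{2}} = 9582 \left(-1\right) + \frac{48020}{7569} = -9582 + 48020 \cdot \frac{1}{7569} = -9582 + \frac{48020}{7569} = - \frac{72478138}{7569}$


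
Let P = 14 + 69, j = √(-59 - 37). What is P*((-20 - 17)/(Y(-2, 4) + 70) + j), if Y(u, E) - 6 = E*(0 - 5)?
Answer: -3071/56 + 332*I*√6 ≈ -54.839 + 813.23*I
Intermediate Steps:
Y(u, E) = 6 - 5*E (Y(u, E) = 6 + E*(0 - 5) = 6 + E*(-5) = 6 - 5*E)
j = 4*I*√6 (j = √(-96) = 4*I*√6 ≈ 9.798*I)
P = 83
P*((-20 - 17)/(Y(-2, 4) + 70) + j) = 83*((-20 - 17)/((6 - 5*4) + 70) + 4*I*√6) = 83*(-37/((6 - 20) + 70) + 4*I*√6) = 83*(-37/(-14 + 70) + 4*I*√6) = 83*(-37/56 + 4*I*√6) = -3071/56 + 332*I*√6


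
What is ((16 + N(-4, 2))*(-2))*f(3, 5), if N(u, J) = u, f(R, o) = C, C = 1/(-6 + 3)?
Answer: 8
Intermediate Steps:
C = -⅓ (C = 1/(-3) = -⅓ ≈ -0.33333)
f(R, o) = -⅓
((16 + N(-4, 2))*(-2))*f(3, 5) = ((16 - 4)*(-2))*(-⅓) = (12*(-2))*(-⅓) = -24*(-⅓) = 8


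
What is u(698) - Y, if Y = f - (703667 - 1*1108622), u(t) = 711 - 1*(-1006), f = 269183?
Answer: -672421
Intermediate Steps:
u(t) = 1717 (u(t) = 711 + 1006 = 1717)
Y = 674138 (Y = 269183 - (703667 - 1*1108622) = 269183 - (703667 - 1108622) = 269183 - 1*(-404955) = 269183 + 404955 = 674138)
u(698) - Y = 1717 - 1*674138 = 1717 - 674138 = -672421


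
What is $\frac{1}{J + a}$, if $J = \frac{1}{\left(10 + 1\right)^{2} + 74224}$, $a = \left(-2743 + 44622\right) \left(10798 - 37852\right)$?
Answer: $- \frac{74345}{84232473574769} \approx -8.8262 \cdot 10^{-10}$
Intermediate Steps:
$a = -1132994466$ ($a = 41879 \left(-27054\right) = -1132994466$)
$J = \frac{1}{74345}$ ($J = \frac{1}{11^{2} + 74224} = \frac{1}{121 + 74224} = \frac{1}{74345} \approx 1.3451 \cdot 10^{-5}$)
$\frac{1}{J + a} = \frac{1}{\frac{1}{74345} - 1132994466} = \frac{1}{- \frac{84232473574769}{74345}} = - \frac{74345}{84232473574769}$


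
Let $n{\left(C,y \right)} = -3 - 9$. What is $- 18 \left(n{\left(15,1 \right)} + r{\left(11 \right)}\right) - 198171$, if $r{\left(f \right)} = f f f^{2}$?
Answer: $-461493$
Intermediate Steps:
$r{\left(f \right)} = f^{4}$ ($r{\left(f \right)} = f^{2} f^{2} = f^{4}$)
$n{\left(C,y \right)} = -12$ ($n{\left(C,y \right)} = -3 - 9 = -12$)
$- 18 \left(n{\left(15,1 \right)} + r{\left(11 \right)}\right) - 198171 = - 18 \left(-12 + 11^{4}\right) - 198171 = - 18 \left(-12 + 14641\right) - 198171 = \left(-18\right) 14629 - 198171 = -263322 - 198171 = -461493$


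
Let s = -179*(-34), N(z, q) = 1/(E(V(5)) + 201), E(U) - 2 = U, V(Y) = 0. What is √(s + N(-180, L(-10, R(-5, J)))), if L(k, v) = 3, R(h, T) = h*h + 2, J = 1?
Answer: √250798177/203 ≈ 78.013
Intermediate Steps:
E(U) = 2 + U
R(h, T) = 2 + h² (R(h, T) = h² + 2 = 2 + h²)
N(z, q) = 1/203 (N(z, q) = 1/((2 + 0) + 201) = 1/(2 + 201) = 1/203)
s = 6086
√(s + N(-180, L(-10, R(-5, J)))) = √(6086 + 1/203) = √(1235459/203) = √250798177/203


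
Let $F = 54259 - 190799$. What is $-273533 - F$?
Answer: $-136993$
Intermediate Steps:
$F = -136540$ ($F = 54259 - 190799 = -136540$)
$-273533 - F = -273533 - -136540 = -273533 + 136540 = -136993$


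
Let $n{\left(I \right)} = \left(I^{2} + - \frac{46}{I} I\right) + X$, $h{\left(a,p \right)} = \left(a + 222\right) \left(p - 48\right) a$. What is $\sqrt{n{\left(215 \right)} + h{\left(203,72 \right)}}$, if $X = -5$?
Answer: $11 \sqrt{17494} \approx 1454.9$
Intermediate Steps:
$h{\left(a,p \right)} = a \left(-48 + p\right) \left(222 + a\right)$ ($h{\left(a,p \right)} = \left(222 + a\right) \left(p - 48\right) a = \left(222 + a\right) \left(-48 + p\right) a = \left(-48 + p\right) \left(222 + a\right) a = a \left(-48 + p\right) \left(222 + a\right)$)
$n{\left(I \right)} = -51 + I^{2}$ ($n{\left(I \right)} = \left(I^{2} + - \frac{46}{I} I\right) - 5 = \left(I^{2} - 46\right) - 5 = \left(-46 + I^{2}\right) - 5 = -51 + I^{2}$)
$\sqrt{n{\left(215 \right)} + h{\left(203,72 \right)}} = \sqrt{\left(-51 + 215^{2}\right) + 203 \left(-10656 - 9744 + 222 \cdot 72 + 203 \cdot 72\right)} = \sqrt{\left(-51 + 46225\right) + 203 \left(-10656 - 9744 + 15984 + 14616\right)} = \sqrt{46174 + 203 \cdot 10200} = \sqrt{46174 + 2070600} = \sqrt{2116774} = 11 \sqrt{17494}$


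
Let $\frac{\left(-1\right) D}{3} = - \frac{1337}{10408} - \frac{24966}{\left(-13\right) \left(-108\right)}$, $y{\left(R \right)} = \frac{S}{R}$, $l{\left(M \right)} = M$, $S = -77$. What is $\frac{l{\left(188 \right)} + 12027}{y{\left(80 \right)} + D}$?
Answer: $\frac{16527383600}{71398609} \approx 231.48$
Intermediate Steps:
$y{\left(R \right)} = - \frac{77}{R}$
$D = \frac{7270091}{135304}$ ($D = - 3 \left(- \frac{1337}{10408} - \frac{24966}{\left(-13\right) \left(-108\right)}\right) = - 3 \left(\left(-1337\right) \frac{1}{10408} - \frac{24966}{1404}\right) = - 3 \left(- \frac{1337}{10408} - \frac{1387}{78}\right) = \left(-3\right) \left(- \frac{7270091}{405912}\right) = \frac{7270091}{135304} \approx 53.732$)
$\frac{l{\left(188 \right)} + 12027}{y{\left(80 \right)} + D} = \frac{188 + 12027}{- \frac{77}{80} + \frac{7270091}{135304}} = \frac{12215}{\left(-77\right) \frac{1}{80} + \frac{7270091}{135304}} = \frac{12215}{- \frac{77}{80} + \frac{7270091}{135304}} = \frac{12215}{\frac{71398609}{1353040}} = 12215 \cdot \frac{1353040}{71398609} = \frac{16527383600}{71398609}$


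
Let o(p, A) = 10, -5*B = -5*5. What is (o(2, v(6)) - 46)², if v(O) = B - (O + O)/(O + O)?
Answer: 1296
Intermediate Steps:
B = 5 (B = -(-1)*5 = -⅕*(-25) = 5)
v(O) = 4 (v(O) = 5 - (O + O)/(O + O) = 5 - 2*O/(2*O) = 5 - 2*O*1/(2*O) = 5 - 1*1 = 5 - 1 = 4)
(o(2, v(6)) - 46)² = (10 - 46)² = (-36)² = 1296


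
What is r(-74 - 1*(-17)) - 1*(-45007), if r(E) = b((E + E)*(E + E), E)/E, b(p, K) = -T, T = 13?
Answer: 2565412/57 ≈ 45007.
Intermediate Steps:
b(p, K) = -13 (b(p, K) = -1*13 = -13)
r(E) = -13/E
r(-74 - 1*(-17)) - 1*(-45007) = -13/(-74 - 1*(-17)) - 1*(-45007) = -13/(-74 + 17) + 45007 = -13/(-57) + 45007 = -13*(-1/57) + 45007 = 13/57 + 45007 = 2565412/57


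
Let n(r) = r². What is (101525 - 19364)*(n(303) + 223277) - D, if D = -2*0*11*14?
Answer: 25887780846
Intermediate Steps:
D = 0 (D = -0*14 = -2*0 = 0)
(101525 - 19364)*(n(303) + 223277) - D = (101525 - 19364)*(303² + 223277) - 1*0 = 82161*(91809 + 223277) + 0 = 82161*315086 + 0 = 25887780846 + 0 = 25887780846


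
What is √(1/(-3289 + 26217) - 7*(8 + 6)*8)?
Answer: I*√25758964583/5732 ≈ 28.0*I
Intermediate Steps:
√(1/(-3289 + 26217) - 7*(8 + 6)*8) = √(1/22928 - 7*14*8) = √(1/22928 - 98*8) = √(1/22928 - 784) = √(-17975551/22928) = I*√25758964583/5732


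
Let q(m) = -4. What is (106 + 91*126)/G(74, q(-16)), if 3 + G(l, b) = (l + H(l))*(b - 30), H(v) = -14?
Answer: -11572/2043 ≈ -5.6642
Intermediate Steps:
G(l, b) = -3 + (-30 + b)*(-14 + l) (G(l, b) = -3 + (l - 14)*(b - 30) = -3 + (-14 + l)*(-30 + b) = -3 + (-30 + b)*(-14 + l))
(106 + 91*126)/G(74, q(-16)) = (106 + 91*126)/(417 - 30*74 - 14*(-4) - 4*74) = (106 + 11466)/(417 - 2220 + 56 - 296) = 11572/(-2043) = 11572*(-1/2043) = -11572/2043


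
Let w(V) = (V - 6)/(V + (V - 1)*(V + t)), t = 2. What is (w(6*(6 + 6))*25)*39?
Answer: 32175/2663 ≈ 12.082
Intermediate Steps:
w(V) = (-6 + V)/(V + (-1 + V)*(2 + V)) (w(V) = (V - 6)/(V + (V - 1)*(V + 2)) = (-6 + V)/(V + (-1 + V)*(2 + V)))
(w(6*(6 + 6))*25)*39 = (((-6 + 6*(6 + 6))/(-2 + (6*(6 + 6))² + 2*(6*(6 + 6))))*25)*39 = (((-6 + 6*12)/(-2 + (6*12)² + 2*(6*12)))*25)*39 = (((-6 + 72)/(-2 + 72² + 2*72))*25)*39 = ((66/(-2 + 5184 + 144))*25)*39 = ((66/5326)*25)*39 = (((1/5326)*66)*25)*39 = ((33/2663)*25)*39 = (825/2663)*39 = 32175/2663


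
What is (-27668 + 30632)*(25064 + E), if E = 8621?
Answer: 99842340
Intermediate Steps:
(-27668 + 30632)*(25064 + E) = (-27668 + 30632)*(25064 + 8621) = 2964*33685 = 99842340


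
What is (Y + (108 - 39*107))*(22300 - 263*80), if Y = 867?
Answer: -4029480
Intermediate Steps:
(Y + (108 - 39*107))*(22300 - 263*80) = (867 + (108 - 39*107))*(22300 - 263*80) = (867 + (108 - 4173))*(22300 - 21040) = (867 - 4065)*1260 = -3198*1260 = -4029480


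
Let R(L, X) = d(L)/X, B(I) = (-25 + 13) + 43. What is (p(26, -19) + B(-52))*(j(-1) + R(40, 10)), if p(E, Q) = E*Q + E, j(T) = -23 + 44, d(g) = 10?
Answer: -9614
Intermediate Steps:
B(I) = 31 (B(I) = -12 + 43 = 31)
j(T) = 21
p(E, Q) = E + E*Q
R(L, X) = 10/X
(p(26, -19) + B(-52))*(j(-1) + R(40, 10)) = (26*(1 - 19) + 31)*(21 + 10/10) = (26*(-18) + 31)*(21 + 10*(1/10)) = (-468 + 31)*(21 + 1) = -437*22 = -9614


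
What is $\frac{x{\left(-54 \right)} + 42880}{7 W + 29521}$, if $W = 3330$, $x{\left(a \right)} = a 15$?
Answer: $\frac{42070}{52831} \approx 0.79631$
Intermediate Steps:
$x{\left(a \right)} = 15 a$
$\frac{x{\left(-54 \right)} + 42880}{7 W + 29521} = \frac{15 \left(-54\right) + 42880}{7 \cdot 3330 + 29521} = \frac{-810 + 42880}{23310 + 29521} = \frac{42070}{52831}$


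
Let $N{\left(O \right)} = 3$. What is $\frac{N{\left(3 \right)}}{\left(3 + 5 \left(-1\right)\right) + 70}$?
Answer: $\frac{3}{68} \approx 0.044118$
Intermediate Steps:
$\frac{N{\left(3 \right)}}{\left(3 + 5 \left(-1\right)\right) + 70} = \frac{1}{\left(3 + 5 \left(-1\right)\right) + 70} \cdot 3 = \frac{1}{\left(3 - 5\right) + 70} \cdot 3 = \frac{1}{-2 + 70} \cdot 3 = \frac{1}{68} \cdot 3 = \frac{3}{68}$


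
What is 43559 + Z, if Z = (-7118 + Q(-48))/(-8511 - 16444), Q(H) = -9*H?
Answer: 1087021531/24955 ≈ 43559.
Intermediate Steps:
Z = 6686/24955 (Z = (-7118 - 9*(-48))/(-8511 - 16444) = (-7118 + 432)/(-24955) = -6686*(-1/24955) = 6686/24955 ≈ 0.26792)
43559 + Z = 43559 + 6686/24955 = 1087021531/24955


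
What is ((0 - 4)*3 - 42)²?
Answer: 2916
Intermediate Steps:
((0 - 4)*3 - 42)² = (-4*3 - 42)² = (-12 - 42)² = (-54)² = 2916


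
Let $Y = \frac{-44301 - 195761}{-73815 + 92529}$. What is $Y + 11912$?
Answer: $\frac{111340553}{9357} \approx 11899.0$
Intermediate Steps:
$Y = - \frac{120031}{9357}$ ($Y = - \frac{240062}{18714} = \left(-240062\right) \frac{1}{18714} = - \frac{120031}{9357} \approx -12.828$)
$Y + 11912 = - \frac{120031}{9357} + 11912 = \frac{111340553}{9357}$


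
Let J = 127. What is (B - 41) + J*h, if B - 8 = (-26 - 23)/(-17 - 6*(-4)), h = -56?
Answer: -7152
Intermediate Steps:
B = 1 (B = 8 + (-26 - 23)/(-17 - 6*(-4)) = 8 - 49/(-17 + 24) = 8 - 49/7 = 8 - 49*⅐ = 8 - 7 = 1)
(B - 41) + J*h = (1 - 41) + 127*(-56) = -40 - 7112 = -7152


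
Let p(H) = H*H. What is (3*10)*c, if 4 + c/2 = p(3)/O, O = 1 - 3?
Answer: -510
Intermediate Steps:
p(H) = H²
O = -2
c = -17 (c = -8 + 2*(3²/(-2)) = -8 + 2*(9*(-½)) = -8 + 2*(-9/2) = -8 - 9 = -17)
(3*10)*c = (3*10)*(-17) = 30*(-17) = -510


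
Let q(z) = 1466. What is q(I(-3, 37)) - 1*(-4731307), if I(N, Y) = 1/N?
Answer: 4732773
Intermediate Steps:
q(I(-3, 37)) - 1*(-4731307) = 1466 - 1*(-4731307) = 1466 + 4731307 = 4732773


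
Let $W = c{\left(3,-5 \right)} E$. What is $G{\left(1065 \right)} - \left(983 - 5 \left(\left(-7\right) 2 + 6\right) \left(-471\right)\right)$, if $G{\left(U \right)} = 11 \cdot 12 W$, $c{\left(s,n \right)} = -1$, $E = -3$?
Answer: $18253$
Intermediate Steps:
$W = 3$ ($W = \left(-1\right) \left(-3\right) = 3$)
$G{\left(U \right)} = 396$ ($G{\left(U \right)} = 11 \cdot 12 \cdot 3 = 132 \cdot 3 = 396$)
$G{\left(1065 \right)} - \left(983 - 5 \left(\left(-7\right) 2 + 6\right) \left(-471\right)\right) = 396 - \left(983 - 5 \left(\left(-7\right) 2 + 6\right) \left(-471\right)\right) = 396 - \left(983 - 5 \left(-14 + 6\right) \left(-471\right)\right) = 396 - \left(983 - 5 \left(-8\right) \left(-471\right)\right) = 396 - -17857 = 396 + \left(18840 - 983\right) = 396 + 17857 = 18253$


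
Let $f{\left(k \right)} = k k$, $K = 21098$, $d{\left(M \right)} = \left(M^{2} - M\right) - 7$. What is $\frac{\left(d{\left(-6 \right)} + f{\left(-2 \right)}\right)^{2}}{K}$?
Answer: $\frac{1521}{21098} \approx 0.072092$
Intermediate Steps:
$d{\left(M \right)} = -7 + M^{2} - M$
$f{\left(k \right)} = k^{2}$
$\frac{\left(d{\left(-6 \right)} + f{\left(-2 \right)}\right)^{2}}{K} = \frac{\left(\left(-7 + \left(-6\right)^{2} - -6\right) + \left(-2\right)^{2}\right)^{2}}{21098} = \left(\left(-7 + 36 + 6\right) + 4\right)^{2} \cdot \frac{1}{21098} = \left(35 + 4\right)^{2} \cdot \frac{1}{21098} = 39^{2} \cdot \frac{1}{21098} = 1521 \cdot \frac{1}{21098} = \frac{1521}{21098}$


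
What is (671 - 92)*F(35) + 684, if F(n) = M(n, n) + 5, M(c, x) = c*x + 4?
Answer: 715170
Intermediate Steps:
M(c, x) = 4 + c*x
F(n) = 9 + n² (F(n) = (4 + n*n) + 5 = (4 + n²) + 5 = 9 + n²)
(671 - 92)*F(35) + 684 = (671 - 92)*(9 + 35²) + 684 = 579*(9 + 1225) + 684 = 579*1234 + 684 = 714486 + 684 = 715170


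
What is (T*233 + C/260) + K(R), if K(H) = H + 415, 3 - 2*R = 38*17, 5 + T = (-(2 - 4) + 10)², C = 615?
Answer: 1689109/52 ≈ 32483.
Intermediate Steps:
T = 139 (T = -5 + (-(2 - 4) + 10)² = -5 + (-1*(-2) + 10)² = -5 + (2 + 10)² = -5 + 12² = -5 + 144 = 139)
R = -643/2 (R = 3/2 - 19*17 = 3/2 - ½*646 = 3/2 - 323 = -643/2 ≈ -321.50)
K(H) = 415 + H
(T*233 + C/260) + K(R) = (139*233 + 615/260) + (415 - 643/2) = (32387 + 615*(1/260)) + 187/2 = (32387 + 123/52) + 187/2 = 1684247/52 + 187/2 = 1689109/52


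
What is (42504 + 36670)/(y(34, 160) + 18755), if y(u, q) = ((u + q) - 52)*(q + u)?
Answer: 79174/46303 ≈ 1.7099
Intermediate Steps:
y(u, q) = (q + u)*(-52 + q + u) (y(u, q) = ((q + u) - 52)*(q + u) = (-52 + q + u)*(q + u) = (q + u)*(-52 + q + u))
(42504 + 36670)/(y(34, 160) + 18755) = (42504 + 36670)/((160² + 34² - 52*160 - 52*34 + 2*160*34) + 18755) = 79174/((25600 + 1156 - 8320 - 1768 + 10880) + 18755) = 79174/(27548 + 18755) = 79174/46303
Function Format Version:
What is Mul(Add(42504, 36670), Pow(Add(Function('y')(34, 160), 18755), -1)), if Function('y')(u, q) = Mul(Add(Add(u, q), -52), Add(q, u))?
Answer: Rational(79174, 46303) ≈ 1.7099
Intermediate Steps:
Function('y')(u, q) = Mul(Add(q, u), Add(-52, q, u)) (Function('y')(u, q) = Mul(Add(Add(q, u), -52), Add(q, u)) = Mul(Add(-52, q, u), Add(q, u)) = Mul(Add(q, u), Add(-52, q, u)))
Mul(Add(42504, 36670), Pow(Add(Function('y')(34, 160), 18755), -1)) = Mul(Add(42504, 36670), Pow(Add(Add(Pow(160, 2), Pow(34, 2), Mul(-52, 160), Mul(-52, 34), Mul(2, 160, 34)), 18755), -1)) = Mul(79174, Pow(Add(Add(25600, 1156, -8320, -1768, 10880), 18755), -1)) = Mul(79174, Pow(Add(27548, 18755), -1)) = Mul(79174, Pow(46303, -1)) = Mul(79174, Rational(1, 46303)) = Rational(79174, 46303)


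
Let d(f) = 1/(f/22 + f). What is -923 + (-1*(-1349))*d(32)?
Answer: -324825/368 ≈ -882.68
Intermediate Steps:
d(f) = 22/(23*f) (d(f) = 1/(f*(1/22) + f) = 1/(f/22 + f) = 1/(23*f/22) = 22/(23*f))
-923 + (-1*(-1349))*d(32) = -923 + (-1*(-1349))*((22/23)/32) = -923 + 1349*((22/23)*(1/32)) = -923 + 1349*(11/368) = -923 + 14839/368 = -324825/368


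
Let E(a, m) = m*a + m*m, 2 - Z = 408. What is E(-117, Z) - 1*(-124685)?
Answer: 337023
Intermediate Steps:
Z = -406 (Z = 2 - 1*408 = 2 - 408 = -406)
E(a, m) = m² + a*m (E(a, m) = a*m + m² = m² + a*m)
E(-117, Z) - 1*(-124685) = -406*(-117 - 406) - 1*(-124685) = -406*(-523) + 124685 = 212338 + 124685 = 337023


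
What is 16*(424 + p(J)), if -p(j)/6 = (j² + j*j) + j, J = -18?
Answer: -53696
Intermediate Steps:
p(j) = -12*j² - 6*j (p(j) = -6*((j² + j*j) + j) = -6*((j² + j²) + j) = -6*(2*j² + j) = -6*(j + 2*j²) = -12*j² - 6*j)
16*(424 + p(J)) = 16*(424 - 6*(-18)*(1 + 2*(-18))) = 16*(424 - 6*(-18)*(1 - 36)) = 16*(424 - 6*(-18)*(-35)) = 16*(424 - 3780) = 16*(-3356) = -53696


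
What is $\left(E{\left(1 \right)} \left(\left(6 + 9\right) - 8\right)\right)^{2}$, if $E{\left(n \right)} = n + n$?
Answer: $196$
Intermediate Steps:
$E{\left(n \right)} = 2 n$
$\left(E{\left(1 \right)} \left(\left(6 + 9\right) - 8\right)\right)^{2} = \left(2 \cdot 1 \left(\left(6 + 9\right) - 8\right)\right)^{2} = \left(2 \left(15 - 8\right)\right)^{2} = \left(2 \cdot 7\right)^{2} = 14^{2} = 196$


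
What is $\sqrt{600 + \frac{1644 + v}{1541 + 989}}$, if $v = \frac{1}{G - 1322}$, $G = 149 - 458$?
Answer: $\frac{\sqrt{19333684657210}}{179410} \approx 24.508$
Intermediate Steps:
$G = -309$ ($G = 149 - 458 = -309$)
$v = - \frac{1}{1631}$ ($v = \frac{1}{-309 - 1322} = \frac{1}{-1631} = - \frac{1}{1631} \approx -0.00061312$)
$\sqrt{600 + \frac{1644 + v}{1541 + 989}} = \sqrt{600 + \frac{1644 - \frac{1}{1631}}{1541 + 989}} = \sqrt{600 + \frac{2681363}{1631 \cdot 2530}} = \sqrt{600 + \frac{2681363}{1631} \cdot \frac{1}{2530}} = \sqrt{600 + \frac{116581}{179410}} = \sqrt{\frac{107762581}{179410}} = \frac{\sqrt{19333684657210}}{179410}$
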